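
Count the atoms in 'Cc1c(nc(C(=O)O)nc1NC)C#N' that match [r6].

Check the 14 heavy atoms by environment: 2× n (aromatic, in 6-ring) → match; 4× c (aromatic, in 6-ring) → match; 2× N (acyclic) → no; 4× C (acyclic) → no; 2× O (acyclic) → no.
Summing the matching environments: 2 + 4 = 6 matching atoms.

6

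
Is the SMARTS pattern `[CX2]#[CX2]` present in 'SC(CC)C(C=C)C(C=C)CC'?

No

The pattern [CX2]#[CX2] describes a carbon-carbon triple bond — an alkyne.
The closest candidate here is a vinyl group (-CH=CH2), but the C=C is a double bond; both carbons are CX3, not CX2. No other fragment satisfies the full query, so there is no match.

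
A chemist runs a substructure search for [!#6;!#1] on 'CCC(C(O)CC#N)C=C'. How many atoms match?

2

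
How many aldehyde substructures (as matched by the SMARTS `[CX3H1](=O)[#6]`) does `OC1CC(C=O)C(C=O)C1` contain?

2

[CX3H1](=O)[#6] is the SMARTS for an aldehyde: an sp2 carbon with one H, double-bonded to O and single-bonded to carbon.
The molecule carries 2 separate instances of an aldehyde (-CHO) meeting every constraint; each maps to a distinct set of atoms, giving 2 matches.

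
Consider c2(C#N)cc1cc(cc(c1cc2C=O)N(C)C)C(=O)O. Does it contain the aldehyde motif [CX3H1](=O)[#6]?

The pattern [CX3H1](=O)[#6] describes an sp2 carbon with one H, double-bonded to O and single-bonded to carbon — an aldehyde.
The molecule carries an aldehyde (-CHO), whose atoms satisfy every constraint of the query, so the pattern matches.

Yes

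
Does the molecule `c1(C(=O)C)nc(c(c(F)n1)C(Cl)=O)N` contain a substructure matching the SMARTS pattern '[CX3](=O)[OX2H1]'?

No

The pattern [CX3](=O)[OX2H1] describes an sp2 carbon double-bonded to O and single-bonded to an -OH oxygen — a carboxylic acid.
The closest candidate here is an acyl chloride (-C(=O)Cl), but the carbonyl is bonded to Cl, not to an -OH oxygen. No other fragment satisfies the full query, so there is no match.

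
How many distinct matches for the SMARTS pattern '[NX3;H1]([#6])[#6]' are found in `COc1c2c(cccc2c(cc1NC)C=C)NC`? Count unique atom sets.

2

[NX3;H1]([#6])[#6] is the SMARTS for a secondary amine: a trivalent nitrogen with one H, bonded to two carbons.
The molecule carries 2 separate instances of an N-methylamino group (-NHCH3) meeting every constraint; each maps to a distinct set of atoms, giving 2 matches.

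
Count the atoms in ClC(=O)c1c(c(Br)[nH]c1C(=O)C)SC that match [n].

The query [n] means: lowercase n matches aromatic nitrogen only.
Check the 14 heavy atoms by environment: 1× n (aromatic) → match; 4× c (aromatic) → no; 1× Br → no; 4× C → no; 2× O → no; 1× Cl → no; 1× S → no.
That gives 1 matching atom.

1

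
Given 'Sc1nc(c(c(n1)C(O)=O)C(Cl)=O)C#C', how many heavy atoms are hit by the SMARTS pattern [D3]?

The query [D3] means: atom with exactly three heavy-atom neighbours.
Check the 15 heavy atoms by environment: 2× n (aromatic, D2) → no; 4× c (aromatic, D3) → match; 1× C (D2) → no; 1× C (D1) → no; 2× C (D3) → match; 3× O (D1) → no; 1× S (D1) → no; 1× Cl (D1) → no.
Summing the matching environments: 4 + 2 = 6 matching atoms.

6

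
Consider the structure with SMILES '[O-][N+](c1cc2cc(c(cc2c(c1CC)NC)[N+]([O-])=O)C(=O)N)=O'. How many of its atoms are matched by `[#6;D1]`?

Check the 23 heavy atoms by environment: 7× c (aromatic, D3) → no; 3× c (aromatic, D2) → no; 1× C (D3) → no; 3× O (D1) → no; 1× N (D1) → no; 2× N (charge +1, D3) → no; 2× O (charge -1, D1) → no; 1× N (D2) → no; 2× C (D1) → match; 1× C (D2) → no.
That gives 2 matching atoms.

2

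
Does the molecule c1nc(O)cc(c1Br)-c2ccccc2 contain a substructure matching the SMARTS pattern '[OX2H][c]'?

Yes

The pattern [OX2H][c] describes a hydroxyl oxygen attached to an aromatic carbon — a phenol.
The molecule carries a hydroxyl group (-OH), whose atoms satisfy every constraint of the query, so the pattern matches.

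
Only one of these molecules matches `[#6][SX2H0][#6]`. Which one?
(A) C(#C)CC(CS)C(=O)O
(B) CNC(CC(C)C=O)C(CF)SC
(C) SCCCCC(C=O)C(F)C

B

[#6][SX2H0][#6] describes an aliphatic sulfur bridging two carbons with no H on the sulfur (a thioether).
(A) has a thiol (-SH) but the sulfur has H1, not H0 bridging two carbons.
(B) contains a methylthio ether (-SCH3), which satisfies every atom and bond constraint.
(C) has a thiol (-SH) but the sulfur has H1, not H0 bridging two carbons.
So the answer is (B).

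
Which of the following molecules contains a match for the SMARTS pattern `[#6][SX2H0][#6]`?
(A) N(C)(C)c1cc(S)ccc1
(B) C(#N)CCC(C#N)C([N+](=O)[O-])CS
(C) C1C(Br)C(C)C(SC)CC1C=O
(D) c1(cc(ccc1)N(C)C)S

C

[#6][SX2H0][#6] describes an aliphatic sulfur bridging two carbons with no H on the sulfur (a thioether).
(A) has a thiol (-SH) but the sulfur has H1, not H0 bridging two carbons.
(B) has a thiol (-SH) but the sulfur has H1, not H0 bridging two carbons.
(C) contains a methylthio ether (-SCH3), which satisfies every atom and bond constraint.
(D) has a thiol (-SH) but the sulfur has H1, not H0 bridging two carbons.
So the answer is (C).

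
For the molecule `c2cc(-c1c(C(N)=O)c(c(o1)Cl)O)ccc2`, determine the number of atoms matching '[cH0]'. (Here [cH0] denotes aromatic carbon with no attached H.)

The query [cH0] means: aromatic carbon with no attached hydrogen (substituted or ring-fusion).
Check the 16 heavy atoms by environment: 1× o (aromatic, H0) → no; 5× c (aromatic, H0) → match; 1× O (H1) → no; 1× Cl (H0) → no; 5× c (aromatic, H1) → no; 1× C (H0) → no; 1× O (H0) → no; 1× N (H2) → no.
That gives 5 matching atoms.

5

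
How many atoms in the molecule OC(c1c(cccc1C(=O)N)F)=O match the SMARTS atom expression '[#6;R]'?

The query [#6;R] means: carbon that is part of a ring.
Check the 13 heavy atoms by environment: 6× c (aromatic, in 6-ring) → match; 2× C (acyclic) → no; 3× O (acyclic) → no; 1× F (acyclic) → no; 1× N (acyclic) → no.
That gives 6 matching atoms.

6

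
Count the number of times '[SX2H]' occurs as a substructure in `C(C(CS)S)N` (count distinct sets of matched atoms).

2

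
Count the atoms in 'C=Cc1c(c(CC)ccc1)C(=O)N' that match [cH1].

3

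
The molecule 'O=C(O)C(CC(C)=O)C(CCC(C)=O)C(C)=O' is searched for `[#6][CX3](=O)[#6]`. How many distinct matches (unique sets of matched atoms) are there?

[#6][CX3](=O)[#6] is the SMARTS for a ketone: a carbonyl carbon (no H) flanked by two carbons.
The molecule carries 3 separate instances of an acetyl/ketone group (-C(=O)CH3) meeting every constraint; each maps to a distinct set of atoms, giving 3 matches.

3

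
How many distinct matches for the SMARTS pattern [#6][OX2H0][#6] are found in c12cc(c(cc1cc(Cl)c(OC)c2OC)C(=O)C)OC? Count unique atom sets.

[#6][OX2H0][#6] is the SMARTS for an ether: an aliphatic oxygen bridging two carbons with no H on the oxygen.
The molecule carries 3 separate instances of a methoxy ether (-OCH3) meeting every constraint; each maps to a distinct set of atoms, giving 3 matches.

3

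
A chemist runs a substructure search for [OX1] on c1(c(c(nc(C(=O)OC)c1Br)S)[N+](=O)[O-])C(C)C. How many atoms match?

3

The query [OX1] means: aliphatic oxygen with one total connection — typically a carbonyl =O or an oxide.
Check the 18 heavy atoms by environment: 1× n (aromatic, X2) → no; 5× c (aromatic, X3) → no; 1× N (charge +1, X3) → no; 1× O (charge -1, X1) → match; 2× O (X1) → match; 1× C (X3) → no; 1× O (X2) → no; 4× C (X4) → no; 1× S (X2) → no; 1× Br (X1) → no.
Summing the matching environments: 1 + 2 = 3 matching atoms.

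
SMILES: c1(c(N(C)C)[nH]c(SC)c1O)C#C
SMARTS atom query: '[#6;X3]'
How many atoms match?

4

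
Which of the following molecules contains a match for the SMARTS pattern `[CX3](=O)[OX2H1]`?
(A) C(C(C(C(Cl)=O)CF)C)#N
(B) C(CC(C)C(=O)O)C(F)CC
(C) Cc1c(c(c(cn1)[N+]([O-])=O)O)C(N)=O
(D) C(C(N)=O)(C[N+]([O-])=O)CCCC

B

[CX3](=O)[OX2H1] describes an sp2 carbon double-bonded to O and single-bonded to an -OH oxygen (a carboxylic acid).
(A) has an acyl chloride (-C(=O)Cl) but the carbonyl is bonded to Cl, not to an -OH oxygen.
(B) contains a carboxylic acid group (-C(=O)OH), which satisfies every atom and bond constraint.
(C) has a primary amide (-C(=O)NH2) but the carbonyl is bonded to N, not to an -OH oxygen.
(D) has a primary amide (-C(=O)NH2) but the carbonyl is bonded to N, not to an -OH oxygen.
So the answer is (B).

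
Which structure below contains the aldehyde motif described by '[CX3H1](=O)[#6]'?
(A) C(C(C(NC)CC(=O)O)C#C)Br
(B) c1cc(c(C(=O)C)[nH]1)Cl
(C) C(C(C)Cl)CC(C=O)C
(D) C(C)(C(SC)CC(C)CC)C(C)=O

C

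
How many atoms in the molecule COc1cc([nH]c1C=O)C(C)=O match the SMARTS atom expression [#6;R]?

Check the 12 heavy atoms by environment: 1× n (aromatic, in 5-ring) → no; 4× c (aromatic, in 5-ring) → match; 4× C (acyclic) → no; 3× O (acyclic) → no.
That gives 4 matching atoms.

4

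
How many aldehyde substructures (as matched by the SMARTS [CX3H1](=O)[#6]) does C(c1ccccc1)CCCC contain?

0

[CX3H1](=O)[#6] is the SMARTS for an aldehyde: an sp2 carbon with one H, double-bonded to O and single-bonded to carbon.
No fragment in the molecule satisfies every constraint, giving 0 matches.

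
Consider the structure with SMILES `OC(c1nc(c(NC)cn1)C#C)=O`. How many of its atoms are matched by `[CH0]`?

2

Check the 13 heavy atoms by environment: 2× n (aromatic, H0) → no; 3× c (aromatic, H0) → no; 1× c (aromatic, H1) → no; 2× C (H0) → match; 1× O (H0) → no; 1× O (H1) → no; 1× N (H1) → no; 1× C (H3) → no; 1× C (H1) → no.
That gives 2 matching atoms.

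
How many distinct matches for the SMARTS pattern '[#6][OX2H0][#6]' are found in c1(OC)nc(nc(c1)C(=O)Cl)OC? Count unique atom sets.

2

[#6][OX2H0][#6] is the SMARTS for an ether: an aliphatic oxygen bridging two carbons with no H on the oxygen.
The molecule carries 2 separate instances of a methoxy ether (-OCH3) meeting every constraint; each maps to a distinct set of atoms, giving 2 matches.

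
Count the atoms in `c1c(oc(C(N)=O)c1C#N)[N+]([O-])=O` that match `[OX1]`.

3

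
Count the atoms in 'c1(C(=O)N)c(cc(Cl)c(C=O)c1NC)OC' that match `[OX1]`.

The query [OX1] means: aliphatic oxygen with one total connection — typically a carbonyl =O or an oxide.
Check the 16 heavy atoms by environment: 6× c (aromatic, X3) → no; 2× C (X3) → no; 2× O (X1) → match; 2× N (X3) → no; 2× C (X4) → no; 1× O (X2) → no; 1× Cl (X1) → no.
That gives 2 matching atoms.

2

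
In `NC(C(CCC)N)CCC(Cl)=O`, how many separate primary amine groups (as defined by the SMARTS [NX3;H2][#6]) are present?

2

[NX3;H2][#6] is the SMARTS for a primary amine: a trivalent nitrogen with two H attached to carbon.
The molecule carries 2 separate instances of a primary amino group (-NH2) meeting every constraint; each maps to a distinct set of atoms, giving 2 matches.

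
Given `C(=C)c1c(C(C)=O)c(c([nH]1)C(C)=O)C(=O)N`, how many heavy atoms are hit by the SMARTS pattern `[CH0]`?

3

The query [CH0] means: aliphatic carbon with no attached hydrogen.
Check the 16 heavy atoms by environment: 1× n (aromatic, H1) → no; 4× c (aromatic, H0) → no; 3× C (H0) → match; 3× O (H0) → no; 2× C (H3) → no; 1× C (H1) → no; 1× C (H2) → no; 1× N (H2) → no.
That gives 3 matching atoms.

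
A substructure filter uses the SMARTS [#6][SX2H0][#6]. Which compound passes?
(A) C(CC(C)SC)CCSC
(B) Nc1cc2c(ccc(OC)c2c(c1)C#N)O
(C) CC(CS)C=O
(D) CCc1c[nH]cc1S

A

[#6][SX2H0][#6] describes an aliphatic sulfur bridging two carbons with no H on the sulfur (a thioether).
(A) contains a methylthio ether (-SCH3), which satisfies every atom and bond constraint.
(B) has a methoxy ether (-OCH3) but the bridging atom is O, not S.
(C) has a thiol (-SH) but the sulfur has H1, not H0 bridging two carbons.
(D) has a thiol (-SH) but the sulfur has H1, not H0 bridging two carbons.
So the answer is (A).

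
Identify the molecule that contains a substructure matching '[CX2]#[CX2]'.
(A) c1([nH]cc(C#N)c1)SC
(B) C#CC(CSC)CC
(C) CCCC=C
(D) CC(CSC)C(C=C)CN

B

[CX2]#[CX2] describes a carbon-carbon triple bond (an alkyne).
(A) has a nitrile (-C#N) but the triple bond is C#N, not C#C.
(B) contains an ethynyl group (-C#CH), which satisfies every atom and bond constraint.
(C) has a vinyl group (-CH=CH2) but the C=C is a double bond; both carbons are CX3, not CX2.
(D) has a vinyl group (-CH=CH2) but the C=C is a double bond; both carbons are CX3, not CX2.
So the answer is (B).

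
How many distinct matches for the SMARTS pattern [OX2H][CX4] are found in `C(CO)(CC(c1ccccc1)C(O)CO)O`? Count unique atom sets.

4

[OX2H][CX4] is the SMARTS for an aliphatic alcohol: a hydroxyl oxygen bound to an sp3 (X4) carbon.
The molecule carries 4 separate instances of a hydroxyl group (-OH) meeting every constraint; each maps to a distinct set of atoms, giving 4 matches.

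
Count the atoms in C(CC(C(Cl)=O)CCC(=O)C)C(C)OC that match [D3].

4

The query [D3] means: atom with exactly three heavy-atom neighbours.
Check the 15 heavy atoms by environment: 3× C (D1) → no; 4× C (D3) → match; 4× C (D2) → no; 1× O (D2) → no; 2× O (D1) → no; 1× Cl (D1) → no.
That gives 4 matching atoms.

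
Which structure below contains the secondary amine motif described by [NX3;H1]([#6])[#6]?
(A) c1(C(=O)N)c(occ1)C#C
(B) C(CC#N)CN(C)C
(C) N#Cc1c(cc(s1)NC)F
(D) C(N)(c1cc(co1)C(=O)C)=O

[NX3;H1]([#6])[#6] describes a trivalent nitrogen with one H, bonded to two carbons (a secondary amine).
(A) has a primary amide (-C(=O)NH2) but the -C(=O)NH2 nitrogen has H2, not H1.
(B) has a dimethylamino group (-N(CH3)2) but the nitrogen has H0, not H1.
(C) contains an N-methylamino group (-NHCH3), which satisfies every atom and bond constraint.
(D) has a primary amide (-C(=O)NH2) but the -C(=O)NH2 nitrogen has H2, not H1.
So the answer is (C).

C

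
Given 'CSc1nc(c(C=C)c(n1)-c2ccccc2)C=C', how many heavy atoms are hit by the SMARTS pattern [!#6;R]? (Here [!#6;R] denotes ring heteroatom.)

The query [!#6;R] means: non-carbon atom that is part of a ring.
Check the 18 heavy atoms by environment: 2× n (aromatic, in 6-ring) → match; 10× c (aromatic, in 6-ring) → no; 5× C (acyclic) → no; 1× S (acyclic) → no.
That gives 2 matching atoms.

2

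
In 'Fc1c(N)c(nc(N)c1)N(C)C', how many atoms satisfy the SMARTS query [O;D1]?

0

Check the 12 heavy atoms by environment: 1× n (aromatic, D2) → no; 4× c (aromatic, D3) → no; 1× c (aromatic, D2) → no; 1× N (D3) → no; 2× C (D1) → no; 2× N (D1) → no; 1× F (D1) → no.
No environment satisfies the query, so 0 matching atoms.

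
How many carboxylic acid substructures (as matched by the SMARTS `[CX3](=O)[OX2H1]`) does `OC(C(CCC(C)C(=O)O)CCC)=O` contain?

2

[CX3](=O)[OX2H1] is the SMARTS for a carboxylic acid: an sp2 carbon double-bonded to O and single-bonded to an -OH oxygen.
The molecule carries 2 separate instances of a carboxylic acid group (-C(=O)OH) meeting every constraint; each maps to a distinct set of atoms, giving 2 matches.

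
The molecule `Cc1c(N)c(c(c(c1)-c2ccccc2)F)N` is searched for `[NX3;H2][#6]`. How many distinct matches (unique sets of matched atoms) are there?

2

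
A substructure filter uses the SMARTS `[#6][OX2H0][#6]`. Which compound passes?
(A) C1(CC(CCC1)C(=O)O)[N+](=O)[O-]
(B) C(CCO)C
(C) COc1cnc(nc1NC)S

[#6][OX2H0][#6] describes an aliphatic oxygen bridging two carbons with no H on the oxygen (an ether).
(A) has a carboxylic acid group (-C(=O)OH) but the -OH oxygen has H1; the =O is OX1, not OX2.
(B) has a hydroxyl group (-OH) but the oxygen has H1, not H0 bridging two carbons.
(C) contains a methoxy ether (-OCH3), which satisfies every atom and bond constraint.
So the answer is (C).

C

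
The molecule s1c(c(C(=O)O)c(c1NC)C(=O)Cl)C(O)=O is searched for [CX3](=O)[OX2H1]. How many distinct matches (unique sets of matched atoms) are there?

2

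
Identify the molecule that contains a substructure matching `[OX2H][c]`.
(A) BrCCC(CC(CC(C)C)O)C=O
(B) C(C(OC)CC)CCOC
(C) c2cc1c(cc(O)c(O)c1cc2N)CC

[OX2H][c] describes a hydroxyl oxygen attached to an aromatic carbon (a phenol).
(A) has a hydroxyl group (-OH) but the -OH is on an aliphatic carbon, not an aromatic c.
(B) has a methoxy ether (-OCH3) but the oxygen has H0, not H1.
(C) contains a hydroxyl group (-OH), which satisfies every atom and bond constraint.
So the answer is (C).

C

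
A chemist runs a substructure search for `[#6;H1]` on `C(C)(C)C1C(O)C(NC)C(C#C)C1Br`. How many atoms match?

7

The query [#6;H1] means: any carbon bearing exactly one hydrogen.
Check the 14 heavy atoms by environment: 7× C (H1) → match; 1× Br (H0) → no; 1× O (H1) → no; 3× C (H3) → no; 1× C (H0) → no; 1× N (H1) → no.
That gives 7 matching atoms.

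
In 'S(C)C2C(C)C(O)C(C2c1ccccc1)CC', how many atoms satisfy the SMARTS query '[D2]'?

The query [D2] means: atom with exactly two heavy-atom neighbours.
Check the 17 heavy atoms by environment: 5× C (D3) → no; 3× C (D1) → no; 1× O (D1) → no; 1× S (D2) → match; 1× C (D2) → match; 1× c (aromatic, D3) → no; 5× c (aromatic, D2) → match.
Summing the matching environments: 1 + 1 + 5 = 7 matching atoms.

7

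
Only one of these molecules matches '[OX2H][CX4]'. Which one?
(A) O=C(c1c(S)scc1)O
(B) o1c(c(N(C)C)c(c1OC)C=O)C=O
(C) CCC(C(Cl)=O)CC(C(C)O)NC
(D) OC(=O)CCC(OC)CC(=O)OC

[OX2H][CX4] describes a hydroxyl oxygen bound to an sp3 (X4) carbon (an aliphatic alcohol).
(A) has a carboxylic acid group (-C(=O)OH) but the -OH is on a CX3 carbonyl carbon, not a CX4 carbon.
(B) has a methoxy ether (-OCH3) but the oxygen has H0 (ether), not H1.
(C) contains a hydroxyl group (-OH), which satisfies every atom and bond constraint.
(D) has a carboxylic acid group (-C(=O)OH) but the -OH is on a CX3 carbonyl carbon, not a CX4 carbon.
So the answer is (C).

C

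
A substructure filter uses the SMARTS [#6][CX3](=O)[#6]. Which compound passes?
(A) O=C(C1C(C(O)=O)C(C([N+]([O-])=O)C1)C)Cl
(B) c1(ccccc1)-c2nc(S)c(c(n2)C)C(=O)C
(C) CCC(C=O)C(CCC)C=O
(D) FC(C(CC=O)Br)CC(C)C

[#6][CX3](=O)[#6] describes a carbonyl carbon (no H) flanked by two carbons (a ketone).
(A) has a carboxylic acid group (-C(=O)OH) but one neighbour of the carbonyl carbon is O, not C.
(B) contains an acetyl/ketone group (-C(=O)CH3), which satisfies every atom and bond constraint.
(C) has an aldehyde (-CHO) but the carbonyl carbon has H1, so it is not flanked by two carbons.
(D) has an aldehyde (-CHO) but the carbonyl carbon has H1, so it is not flanked by two carbons.
So the answer is (B).

B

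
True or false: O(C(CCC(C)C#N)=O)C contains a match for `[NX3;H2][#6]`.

False

The pattern [NX3;H2][#6] describes a trivalent nitrogen with two H attached to carbon — a primary amine.
The closest candidate here is a nitrile (-C#N), but the nitrogen is NX1 (triple-bonded), not NX3 with two H. No other fragment satisfies the full query, so there is no match.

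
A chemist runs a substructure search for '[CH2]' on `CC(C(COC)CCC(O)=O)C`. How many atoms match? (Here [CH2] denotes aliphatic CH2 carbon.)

3

The query [CH2] means: aliphatic carbon with exactly two hydrogens.
Check the 12 heavy atoms by environment: 3× C (H2) → match; 2× C (H1) → no; 3× C (H3) → no; 2× O (H0) → no; 1× C (H0) → no; 1× O (H1) → no.
That gives 3 matching atoms.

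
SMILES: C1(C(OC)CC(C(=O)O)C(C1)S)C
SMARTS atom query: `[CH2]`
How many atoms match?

2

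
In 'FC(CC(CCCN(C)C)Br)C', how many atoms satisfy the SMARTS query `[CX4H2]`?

4

The query [CX4H2] means: sp3 carbon (X4) with exactly two hydrogens.
Check the 12 heavy atoms by environment: 4× C (H2, X4) → match; 2× C (H1, X4) → no; 3× C (H3, X4) → no; 1× Br (H0, X1) → no; 1× F (H0, X1) → no; 1× N (H0, X3) → no.
That gives 4 matching atoms.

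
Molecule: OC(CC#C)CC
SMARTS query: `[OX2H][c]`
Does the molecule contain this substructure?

No

The pattern [OX2H][c] describes a hydroxyl oxygen attached to an aromatic carbon — a phenol.
The closest candidate here is a hydroxyl group (-OH), but the -OH is on an aliphatic carbon, not an aromatic c. No other fragment satisfies the full query, so there is no match.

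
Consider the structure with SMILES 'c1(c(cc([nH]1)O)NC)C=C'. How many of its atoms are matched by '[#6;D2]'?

2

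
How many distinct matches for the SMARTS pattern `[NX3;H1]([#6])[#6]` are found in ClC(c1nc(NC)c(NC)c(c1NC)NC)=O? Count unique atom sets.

4

[NX3;H1]([#6])[#6] is the SMARTS for a secondary amine: a trivalent nitrogen with one H, bonded to two carbons.
The molecule carries 4 separate instances of an N-methylamino group (-NHCH3) meeting every constraint; each maps to a distinct set of atoms, giving 4 matches.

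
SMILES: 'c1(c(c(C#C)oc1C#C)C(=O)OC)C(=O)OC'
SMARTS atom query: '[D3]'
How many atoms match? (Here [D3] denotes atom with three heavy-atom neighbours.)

6

The query [D3] means: atom with exactly three heavy-atom neighbours.
Check the 17 heavy atoms by environment: 1× o (aromatic, D2) → no; 4× c (aromatic, D3) → match; 2× C (D2) → no; 4× C (D1) → no; 2× C (D3) → match; 2× O (D1) → no; 2× O (D2) → no.
Summing the matching environments: 4 + 2 = 6 matching atoms.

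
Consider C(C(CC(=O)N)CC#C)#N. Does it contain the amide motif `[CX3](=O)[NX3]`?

Yes

The pattern [CX3](=O)[NX3] describes a carbonyl carbon bonded to a trivalent nitrogen — an amide.
The molecule carries a primary amide (-C(=O)NH2), whose atoms satisfy every constraint of the query, so the pattern matches.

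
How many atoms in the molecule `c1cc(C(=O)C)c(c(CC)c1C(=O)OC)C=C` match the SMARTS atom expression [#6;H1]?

The query [#6;H1] means: any carbon bearing exactly one hydrogen.
Check the 17 heavy atoms by environment: 2× c (aromatic, H1) → match; 4× c (aromatic, H0) → no; 2× C (H2) → no; 3× C (H3) → no; 2× C (H0) → no; 3× O (H0) → no; 1× C (H1) → match.
Summing the matching environments: 2 + 1 = 3 matching atoms.

3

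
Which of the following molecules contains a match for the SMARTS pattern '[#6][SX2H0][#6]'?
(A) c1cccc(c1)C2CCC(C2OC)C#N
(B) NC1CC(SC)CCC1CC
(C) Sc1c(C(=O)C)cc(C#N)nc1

B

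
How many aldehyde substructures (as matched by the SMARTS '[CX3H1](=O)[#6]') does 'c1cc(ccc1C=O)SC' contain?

1

[CX3H1](=O)[#6] is the SMARTS for an aldehyde: an sp2 carbon with one H, double-bonded to O and single-bonded to carbon.
Exactly one fragment in the molecule meets all constraints, giving 1 match.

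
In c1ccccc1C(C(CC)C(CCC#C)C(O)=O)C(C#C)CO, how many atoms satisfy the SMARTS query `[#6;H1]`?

11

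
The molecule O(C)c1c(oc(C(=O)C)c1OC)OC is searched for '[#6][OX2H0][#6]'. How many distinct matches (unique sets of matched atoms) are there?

3

[#6][OX2H0][#6] is the SMARTS for an ether: an aliphatic oxygen bridging two carbons with no H on the oxygen.
The molecule carries 3 separate instances of a methoxy ether (-OCH3) meeting every constraint; each maps to a distinct set of atoms, giving 3 matches.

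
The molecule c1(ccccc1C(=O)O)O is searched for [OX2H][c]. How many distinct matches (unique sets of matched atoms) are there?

1

[OX2H][c] is the SMARTS for a phenol: a hydroxyl oxygen attached to an aromatic carbon.
Exactly one fragment in the molecule meets all constraints, giving 1 match.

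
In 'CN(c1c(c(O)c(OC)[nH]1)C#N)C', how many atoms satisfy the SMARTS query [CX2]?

Check the 13 heavy atoms by environment: 1× n (aromatic, X3) → no; 4× c (aromatic, X3) → no; 2× O (X2) → no; 3× C (X4) → no; 1× N (X3) → no; 1× C (X2) → match; 1× N (X1) → no.
That gives 1 matching atom.

1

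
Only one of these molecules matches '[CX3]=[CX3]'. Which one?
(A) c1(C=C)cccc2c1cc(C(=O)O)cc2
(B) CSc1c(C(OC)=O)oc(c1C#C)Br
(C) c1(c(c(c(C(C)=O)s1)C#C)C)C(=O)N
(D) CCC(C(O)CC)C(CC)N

A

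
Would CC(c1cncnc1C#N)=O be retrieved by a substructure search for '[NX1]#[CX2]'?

Yes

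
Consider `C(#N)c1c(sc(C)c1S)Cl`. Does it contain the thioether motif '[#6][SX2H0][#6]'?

No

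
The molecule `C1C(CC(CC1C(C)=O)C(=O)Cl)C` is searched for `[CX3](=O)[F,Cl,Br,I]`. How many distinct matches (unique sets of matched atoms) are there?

[CX3](=O)[F,Cl,Br,I] is the SMARTS for an acyl halide: a carbonyl carbon bonded to a halogen.
Exactly one fragment in the molecule meets all constraints, giving 1 match.

1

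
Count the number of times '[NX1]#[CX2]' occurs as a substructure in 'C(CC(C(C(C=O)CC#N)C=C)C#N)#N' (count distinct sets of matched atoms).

3

[NX1]#[CX2] is the SMARTS for a nitrile: a nitrogen triple-bonded to a two-connected carbon.
The molecule carries 3 separate instances of a nitrile (-C#N) meeting every constraint; each maps to a distinct set of atoms, giving 3 matches.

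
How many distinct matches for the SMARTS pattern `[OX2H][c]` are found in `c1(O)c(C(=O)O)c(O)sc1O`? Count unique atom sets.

3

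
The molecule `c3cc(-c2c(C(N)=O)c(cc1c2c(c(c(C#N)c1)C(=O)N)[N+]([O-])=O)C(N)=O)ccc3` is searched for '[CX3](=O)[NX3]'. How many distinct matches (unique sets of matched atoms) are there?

3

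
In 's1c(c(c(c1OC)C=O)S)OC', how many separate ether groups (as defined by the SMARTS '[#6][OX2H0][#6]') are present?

2

[#6][OX2H0][#6] is the SMARTS for an ether: an aliphatic oxygen bridging two carbons with no H on the oxygen.
The molecule carries 2 separate instances of a methoxy ether (-OCH3) meeting every constraint; each maps to a distinct set of atoms, giving 2 matches.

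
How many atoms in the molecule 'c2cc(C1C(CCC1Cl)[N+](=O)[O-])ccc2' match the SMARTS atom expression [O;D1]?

The query [O;D1] means: aliphatic oxygen bonded to exactly one heavy atom.
Check the 15 heavy atoms by environment: 3× C (D3) → no; 2× C (D2) → no; 1× N (charge +1, D3) → no; 1× O (charge -1, D1) → match; 1× O (D1) → match; 1× Cl (D1) → no; 1× c (aromatic, D3) → no; 5× c (aromatic, D2) → no.
Summing the matching environments: 1 + 1 = 2 matching atoms.

2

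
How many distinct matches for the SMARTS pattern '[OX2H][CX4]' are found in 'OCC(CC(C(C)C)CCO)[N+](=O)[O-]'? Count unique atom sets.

2

[OX2H][CX4] is the SMARTS for an aliphatic alcohol: a hydroxyl oxygen bound to an sp3 (X4) carbon.
The molecule carries 2 separate instances of a hydroxyl group (-OH) meeting every constraint; each maps to a distinct set of atoms, giving 2 matches.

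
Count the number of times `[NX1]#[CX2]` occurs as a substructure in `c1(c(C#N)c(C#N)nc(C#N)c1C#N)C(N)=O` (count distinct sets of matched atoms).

[NX1]#[CX2] is the SMARTS for a nitrile: a nitrogen triple-bonded to a two-connected carbon.
The molecule carries 4 separate instances of a nitrile (-C#N) meeting every constraint; each maps to a distinct set of atoms, giving 4 matches.

4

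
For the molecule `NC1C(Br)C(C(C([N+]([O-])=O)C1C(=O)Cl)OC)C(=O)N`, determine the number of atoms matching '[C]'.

The query [C] means: uppercase C matches aliphatic (non-aromatic) carbon only.
Check the 19 heavy atoms by environment: 9× C → match; 1× Br → no; 4× O → no; 1× Cl → no; 1× N (charge +1) → no; 1× O (charge -1) → no; 2× N → no.
That gives 9 matching atoms.

9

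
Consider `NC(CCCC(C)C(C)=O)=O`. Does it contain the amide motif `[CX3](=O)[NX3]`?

The pattern [CX3](=O)[NX3] describes a carbonyl carbon bonded to a trivalent nitrogen — an amide.
The molecule carries a primary amide (-C(=O)NH2), whose atoms satisfy every constraint of the query, so the pattern matches.

Yes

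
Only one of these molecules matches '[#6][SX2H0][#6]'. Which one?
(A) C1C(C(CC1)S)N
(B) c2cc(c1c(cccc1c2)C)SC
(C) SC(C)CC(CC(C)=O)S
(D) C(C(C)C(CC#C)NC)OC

B

[#6][SX2H0][#6] describes an aliphatic sulfur bridging two carbons with no H on the sulfur (a thioether).
(A) has a thiol (-SH) but the sulfur has H1, not H0 bridging two carbons.
(B) contains a methylthio ether (-SCH3), which satisfies every atom and bond constraint.
(C) has a thiol (-SH) but the sulfur has H1, not H0 bridging two carbons.
(D) has a methoxy ether (-OCH3) but the bridging atom is O, not S.
So the answer is (B).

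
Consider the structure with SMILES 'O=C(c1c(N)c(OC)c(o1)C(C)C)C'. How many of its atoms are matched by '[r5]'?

5

The query [r5] means: r5 matches atoms in a five-membered ring.
Check the 14 heavy atoms by environment: 1× o (aromatic, in 5-ring) → match; 4× c (aromatic, in 5-ring) → match; 6× C (acyclic) → no; 2× O (acyclic) → no; 1× N (acyclic) → no.
Summing the matching environments: 1 + 4 = 5 matching atoms.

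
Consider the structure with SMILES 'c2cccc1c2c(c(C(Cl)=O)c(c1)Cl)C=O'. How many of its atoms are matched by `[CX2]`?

0

The query [CX2] means: C with X2: aliphatic carbon with exactly 2 total connections.
Check the 16 heavy atoms by environment: 10× c (aromatic, X3) → no; 2× C (X3) → no; 2× O (X1) → no; 2× Cl (X1) → no.
No environment satisfies the query, so 0 matching atoms.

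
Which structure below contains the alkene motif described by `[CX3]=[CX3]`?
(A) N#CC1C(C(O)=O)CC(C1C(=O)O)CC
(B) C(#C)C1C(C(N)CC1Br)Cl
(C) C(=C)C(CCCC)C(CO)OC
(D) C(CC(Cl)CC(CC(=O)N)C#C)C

C

[CX3]=[CX3] describes a non-aromatic C=C double bond between two sp2 carbons (an alkene).
(A) has an ethyl group (-CH2CH3) but its C-C bond is a single bond between CX4 carbons, not CX3=CX3.
(B) has an ethynyl group (-C#CH) but the C-C bond is a triple bond, not a double bond.
(C) contains a vinyl group (-CH=CH2), which satisfies every atom and bond constraint.
(D) has an ethynyl group (-C#CH) but the C-C bond is a triple bond, not a double bond.
So the answer is (C).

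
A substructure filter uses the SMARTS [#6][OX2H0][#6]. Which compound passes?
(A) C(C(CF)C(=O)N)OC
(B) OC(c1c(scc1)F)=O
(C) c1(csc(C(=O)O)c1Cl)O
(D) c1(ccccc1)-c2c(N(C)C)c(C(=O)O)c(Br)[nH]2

[#6][OX2H0][#6] describes an aliphatic oxygen bridging two carbons with no H on the oxygen (an ether).
(A) contains a methoxy ether (-OCH3), which satisfies every atom and bond constraint.
(B) has a carboxylic acid group (-C(=O)OH) but the -OH oxygen has H1; the =O is OX1, not OX2.
(C) has a hydroxyl group (-OH) but the oxygen has H1, not H0 bridging two carbons.
(D) has a carboxylic acid group (-C(=O)OH) but the -OH oxygen has H1; the =O is OX1, not OX2.
So the answer is (A).

A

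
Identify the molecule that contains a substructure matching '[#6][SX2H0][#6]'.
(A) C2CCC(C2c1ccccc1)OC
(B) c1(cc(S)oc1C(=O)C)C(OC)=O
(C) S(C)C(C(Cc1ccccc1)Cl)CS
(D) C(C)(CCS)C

C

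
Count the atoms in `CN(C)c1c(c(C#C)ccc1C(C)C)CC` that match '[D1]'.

6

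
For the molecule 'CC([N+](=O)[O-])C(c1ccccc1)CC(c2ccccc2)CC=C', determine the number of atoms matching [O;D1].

The query [O;D1] means: aliphatic oxygen bonded to exactly one heavy atom.
Check the 23 heavy atoms by environment: 2× C (D1) → no; 3× C (D3) → no; 3× C (D2) → no; 2× c (aromatic, D3) → no; 10× c (aromatic, D2) → no; 1× N (charge +1, D3) → no; 1× O (charge -1, D1) → match; 1× O (D1) → match.
Summing the matching environments: 1 + 1 = 2 matching atoms.

2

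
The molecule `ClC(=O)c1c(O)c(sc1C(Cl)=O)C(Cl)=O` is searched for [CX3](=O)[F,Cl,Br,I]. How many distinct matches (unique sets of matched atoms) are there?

[CX3](=O)[F,Cl,Br,I] is the SMARTS for an acyl halide: a carbonyl carbon bonded to a halogen.
The molecule carries 3 separate instances of an acyl chloride (-C(=O)Cl) meeting every constraint; each maps to a distinct set of atoms, giving 3 matches.

3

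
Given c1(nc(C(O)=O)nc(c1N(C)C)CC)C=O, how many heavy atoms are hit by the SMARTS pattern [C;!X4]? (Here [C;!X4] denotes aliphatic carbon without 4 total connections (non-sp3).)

The query [C;!X4] means: aliphatic carbon that does not have four total connections.
Check the 16 heavy atoms by environment: 2× n (aromatic, X2) → no; 4× c (aromatic, X3) → no; 1× N (X3) → no; 4× C (X4) → no; 2× C (X3) → match; 2× O (X1) → no; 1× O (X2) → no.
That gives 2 matching atoms.

2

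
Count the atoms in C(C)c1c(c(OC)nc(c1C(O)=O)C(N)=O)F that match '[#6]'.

10

The query [#6] means: #6 matches any atom with atomic number 6 (carbon, aromatic or aliphatic).
Check the 17 heavy atoms by environment: 1× n (aromatic) → no; 5× c (aromatic) → match; 5× C → match; 4× O → no; 1× F → no; 1× N → no.
Summing the matching environments: 5 + 5 = 10 matching atoms.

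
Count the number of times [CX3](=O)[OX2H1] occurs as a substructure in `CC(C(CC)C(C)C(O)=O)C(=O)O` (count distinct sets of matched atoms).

2

[CX3](=O)[OX2H1] is the SMARTS for a carboxylic acid: an sp2 carbon double-bonded to O and single-bonded to an -OH oxygen.
The molecule carries 2 separate instances of a carboxylic acid group (-C(=O)OH) meeting every constraint; each maps to a distinct set of atoms, giving 2 matches.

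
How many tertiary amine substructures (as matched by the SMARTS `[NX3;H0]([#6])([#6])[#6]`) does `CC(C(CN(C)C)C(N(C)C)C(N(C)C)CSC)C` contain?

[NX3;H0]([#6])([#6])[#6] is the SMARTS for a tertiary amine: a trivalent nitrogen with no H, bonded to three carbons.
The molecule carries 3 separate instances of a dimethylamino group (-N(CH3)2) meeting every constraint; each maps to a distinct set of atoms, giving 3 matches.

3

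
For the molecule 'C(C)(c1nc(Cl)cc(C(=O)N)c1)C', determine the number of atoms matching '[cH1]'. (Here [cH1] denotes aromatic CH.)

Check the 13 heavy atoms by environment: 1× n (aromatic, H0) → no; 3× c (aromatic, H0) → no; 2× c (aromatic, H1) → match; 1× C (H1) → no; 2× C (H3) → no; 1× C (H0) → no; 1× O (H0) → no; 1× N (H2) → no; 1× Cl (H0) → no.
That gives 2 matching atoms.

2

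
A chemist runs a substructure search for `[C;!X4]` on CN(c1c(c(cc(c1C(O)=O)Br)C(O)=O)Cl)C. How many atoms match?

2

The query [C;!X4] means: aliphatic carbon that does not have four total connections.
Check the 17 heavy atoms by environment: 6× c (aromatic, X3) → no; 2× C (X3) → match; 2× O (X1) → no; 2× O (X2) → no; 1× Br (X1) → no; 1× Cl (X1) → no; 1× N (X3) → no; 2× C (X4) → no.
That gives 2 matching atoms.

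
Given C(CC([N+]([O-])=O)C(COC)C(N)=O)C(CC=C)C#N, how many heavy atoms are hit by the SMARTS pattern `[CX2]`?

1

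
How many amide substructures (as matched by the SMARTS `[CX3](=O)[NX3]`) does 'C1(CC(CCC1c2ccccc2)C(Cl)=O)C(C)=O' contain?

[CX3](=O)[NX3] is the SMARTS for an amide: a carbonyl carbon bonded to a trivalent nitrogen.
No fragment in the molecule satisfies every constraint, giving 0 matches.

0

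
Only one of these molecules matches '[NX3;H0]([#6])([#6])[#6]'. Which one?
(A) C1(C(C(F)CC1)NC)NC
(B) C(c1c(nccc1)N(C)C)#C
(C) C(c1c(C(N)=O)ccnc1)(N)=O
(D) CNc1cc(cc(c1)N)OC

[NX3;H0]([#6])([#6])[#6] describes a trivalent nitrogen with no H, bonded to three carbons (a tertiary amine).
(A) has an N-methylamino group (-NHCH3) but the nitrogen still has one H (H1), not H0.
(B) contains a dimethylamino group (-N(CH3)2), which satisfies every atom and bond constraint.
(C) has a primary amide (-C(=O)NH2) but the amide nitrogen has H2 and only one carbon neighbour.
(D) has an N-methylamino group (-NHCH3) but the nitrogen still has one H (H1), not H0.
So the answer is (B).

B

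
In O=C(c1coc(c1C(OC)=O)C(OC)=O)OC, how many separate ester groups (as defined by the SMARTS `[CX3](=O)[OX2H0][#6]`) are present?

3

[CX3](=O)[OX2H0][#6] is the SMARTS for an ester: a carbonyl carbon bonded to an oxygen that is itself bonded to carbon (no H on that O).
The molecule carries 3 separate instances of a methyl-ester group (-C(=O)OCH3) meeting every constraint; each maps to a distinct set of atoms, giving 3 matches.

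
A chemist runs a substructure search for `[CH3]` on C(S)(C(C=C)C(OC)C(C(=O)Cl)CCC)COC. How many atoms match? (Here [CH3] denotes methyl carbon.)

The query [CH3] means: aliphatic carbon with exactly three hydrogens.
Check the 18 heavy atoms by environment: 4× C (H2) → no; 5× C (H1) → no; 3× C (H3) → match; 1× S (H1) → no; 1× C (H0) → no; 3× O (H0) → no; 1× Cl (H0) → no.
That gives 3 matching atoms.

3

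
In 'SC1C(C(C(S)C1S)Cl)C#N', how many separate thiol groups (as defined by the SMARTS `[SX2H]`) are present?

[SX2H] is the SMARTS for a thiol: an aliphatic sulfur with two connections, one being H.
The molecule carries 3 separate instances of a thiol (-SH) meeting every constraint; each maps to a distinct set of atoms, giving 3 matches.

3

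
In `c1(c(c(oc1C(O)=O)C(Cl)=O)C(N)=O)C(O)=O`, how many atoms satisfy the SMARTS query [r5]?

5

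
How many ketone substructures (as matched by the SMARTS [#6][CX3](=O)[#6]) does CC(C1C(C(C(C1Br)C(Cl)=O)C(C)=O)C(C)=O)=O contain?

[#6][CX3](=O)[#6] is the SMARTS for a ketone: a carbonyl carbon (no H) flanked by two carbons.
The molecule carries 3 separate instances of an acetyl/ketone group (-C(=O)CH3) meeting every constraint; each maps to a distinct set of atoms, giving 3 matches.

3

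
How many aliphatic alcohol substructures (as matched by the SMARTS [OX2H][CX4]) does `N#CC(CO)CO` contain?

2

[OX2H][CX4] is the SMARTS for an aliphatic alcohol: a hydroxyl oxygen bound to an sp3 (X4) carbon.
The molecule carries 2 separate instances of a hydroxyl group (-OH) meeting every constraint; each maps to a distinct set of atoms, giving 2 matches.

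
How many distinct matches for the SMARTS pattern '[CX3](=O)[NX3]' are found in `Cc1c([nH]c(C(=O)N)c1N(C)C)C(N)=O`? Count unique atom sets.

2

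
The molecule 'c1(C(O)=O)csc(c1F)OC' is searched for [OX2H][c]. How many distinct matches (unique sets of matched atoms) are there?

0

[OX2H][c] is the SMARTS for a phenol: a hydroxyl oxygen attached to an aromatic carbon.
The molecule has a methoxy ether (-OCH3), but the oxygen has H0, not H1; nothing else fits, so there are 0 matches.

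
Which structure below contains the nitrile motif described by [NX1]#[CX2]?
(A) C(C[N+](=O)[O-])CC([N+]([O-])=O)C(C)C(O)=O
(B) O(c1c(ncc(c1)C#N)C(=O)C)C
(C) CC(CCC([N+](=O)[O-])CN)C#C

B

[NX1]#[CX2] describes a nitrogen triple-bonded to a two-connected carbon (a nitrile).
(A) has a nitro group (-[N+](=O)[O-]) but there is no C#N triple bond.
(B) contains a nitrile (-C#N), which satisfies every atom and bond constraint.
(C) has a nitro group (-[N+](=O)[O-]) but there is no C#N triple bond.
So the answer is (B).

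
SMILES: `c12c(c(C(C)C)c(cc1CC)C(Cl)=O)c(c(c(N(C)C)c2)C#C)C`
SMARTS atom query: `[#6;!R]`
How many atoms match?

11

The query [#6;!R] means: carbon not in any ring.
Check the 24 heavy atoms by environment: 10× c (aromatic, in 6-ring) → no; 11× C (acyclic) → match; 1× O (acyclic) → no; 1× Cl (acyclic) → no; 1× N (acyclic) → no.
That gives 11 matching atoms.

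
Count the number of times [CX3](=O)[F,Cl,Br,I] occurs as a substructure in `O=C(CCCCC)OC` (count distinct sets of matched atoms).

0

[CX3](=O)[F,Cl,Br,I] is the SMARTS for an acyl halide: a carbonyl carbon bonded to a halogen.
The molecule has a methyl-ester group (-C(=O)OCH3), but the carbonyl is bonded to -O-C, not to a halogen; nothing else fits, so there are 0 matches.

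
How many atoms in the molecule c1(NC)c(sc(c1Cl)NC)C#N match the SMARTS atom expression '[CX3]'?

Check the 12 heavy atoms by environment: 1× s (aromatic, X2) → no; 4× c (aromatic, X3) → no; 2× N (X3) → no; 2× C (X4) → no; 1× C (X2) → no; 1× N (X1) → no; 1× Cl (X1) → no.
No environment satisfies the query, so 0 matching atoms.

0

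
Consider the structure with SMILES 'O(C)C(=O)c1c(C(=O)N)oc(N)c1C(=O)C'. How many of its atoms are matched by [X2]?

2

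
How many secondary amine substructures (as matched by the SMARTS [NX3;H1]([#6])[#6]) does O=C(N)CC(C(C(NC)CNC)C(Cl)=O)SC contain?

2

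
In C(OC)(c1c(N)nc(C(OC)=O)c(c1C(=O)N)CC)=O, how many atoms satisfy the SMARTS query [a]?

6

Check the 20 heavy atoms by environment: 1× n (aromatic) → match; 5× c (aromatic) → match; 7× C → no; 5× O → no; 2× N → no.
Summing the matching environments: 1 + 5 = 6 matching atoms.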